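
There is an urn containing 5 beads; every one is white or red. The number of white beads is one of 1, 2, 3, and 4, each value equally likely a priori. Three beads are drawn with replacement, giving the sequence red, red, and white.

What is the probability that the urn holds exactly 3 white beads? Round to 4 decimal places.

0.2400

For each hypothesis, P(data | H) works out to: P(data | r = 1) = (4/5)(4/5)(1/5) = 16/125; P(data | r = 2) = (3/5)(3/5)(2/5) = 18/125; P(data | r = 3) = (2/5)(2/5)(3/5) = 12/125; P(data | r = 4) = (1/5)(1/5)(4/5) = 4/125.
Weighting by the prior gives 1/4 · 16/125 = 4/125, 1/4 · 18/125 = 9/250, 1/4 · 12/125 = 3/125, 1/4 · 4/125 = 1/125; summing to 1/10.
Hence P(r = 3 | data) = (3/125) / (1/10) = 6/25.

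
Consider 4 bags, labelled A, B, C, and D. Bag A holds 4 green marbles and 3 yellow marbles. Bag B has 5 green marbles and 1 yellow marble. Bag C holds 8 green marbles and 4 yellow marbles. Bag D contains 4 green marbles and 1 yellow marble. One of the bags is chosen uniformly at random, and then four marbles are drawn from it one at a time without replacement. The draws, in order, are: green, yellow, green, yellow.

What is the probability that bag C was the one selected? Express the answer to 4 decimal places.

Compute the likelihood of the observed sequence for each case: P(data | bag A) = (4/7)(3/6)(3/5)(2/4) = 0.085714; P(data | bag B) = (5/6)(1/5)(4/4)(0/3) = 0; P(data | bag C) = (8/12)(4/11)(7/10)(3/9) = 0.056566; P(data | bag D) = (4/5)(1/4)(3/3)(0/2) = 0.
Multiplying each by its prior: 1/4 · 0.085714 = 0.021429, 1/4 · 0 = 0, 1/4 · 0.056566 = 0.014141, 1/4 · 0 = 0; these sum to 0.03557.
By Bayes' rule, P(bag C | data) = (0.014141) / (0.03557) = 0.39757.

0.3976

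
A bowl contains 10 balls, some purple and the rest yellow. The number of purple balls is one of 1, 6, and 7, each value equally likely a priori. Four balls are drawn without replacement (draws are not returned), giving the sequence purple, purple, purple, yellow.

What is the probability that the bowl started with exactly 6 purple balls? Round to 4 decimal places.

Under each hypothesis, the probability of the observed sequence is: P(data | r = 1) = (1/10)(0/9) = 0; P(data | r = 6) = (6/10)(5/9)(4/8)(4/7) = 2/21; P(data | r = 7) = (7/10)(6/9)(5/8)(3/7) = 1/8.
The prior-weighted likelihoods are 1/3 · 0 = 0, 1/3 · 2/21 = 2/63, 1/3 · 1/8 = 1/24; summing to 37/504.
By Bayes' rule, P(r = 6 | data) = (2/63) / (37/504) = 16/37.

0.4324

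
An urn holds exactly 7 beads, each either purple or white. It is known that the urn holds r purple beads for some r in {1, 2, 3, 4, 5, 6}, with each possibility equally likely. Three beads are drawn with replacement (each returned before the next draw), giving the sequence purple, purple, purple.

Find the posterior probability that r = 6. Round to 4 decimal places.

0.4898

Under each hypothesis, the probability of the observed sequence is: P(data | r = 1) = (1/7)(1/7)(1/7) = 0.0029155; P(data | r = 2) = (2/7)(2/7)(2/7) = 0.023324; P(data | r = 3) = (3/7)(3/7)(3/7) = 0.078717; P(data | r = 4) = (4/7)(4/7)(4/7) = 0.18659; P(data | r = 5) = (5/7)(5/7)(5/7) = 0.36443; P(data | r = 6) = (6/7)(6/7)(6/7) = 0.62974.
Weighting by the prior gives 1/6 · 0.0029155 = 0.00048591, 1/6 · 0.023324 = 0.0038873, 1/6 · 0.078717 = 0.01312, 1/6 · 0.18659 = 0.031098, 1/6 · 0.36443 = 0.060739, 1/6 · 0.62974 = 0.10496; with total 0.21429.
So P(r = 6 | data) = (0.10496) / (0.21429) = 0.4898.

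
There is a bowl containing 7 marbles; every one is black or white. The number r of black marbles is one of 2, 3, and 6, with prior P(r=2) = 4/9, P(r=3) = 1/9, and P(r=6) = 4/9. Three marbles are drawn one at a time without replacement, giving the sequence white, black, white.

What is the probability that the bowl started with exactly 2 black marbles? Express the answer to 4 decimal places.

0.8163

The likelihood of the observed sequence under each hypothesis: P(data | r = 2) = (5/7)(2/6)(4/5) = 4/21; P(data | r = 3) = (4/7)(3/6)(3/5) = 6/35; P(data | r = 6) = (1/7)(6/6)(0/5) = 0.
Weighting by the prior gives 4/9 · 4/21 = 16/189, 1/9 · 6/35 = 2/105, 4/9 · 0 = 0; summing to 14/135.
Therefore the posterior P(r = 2 | data) = (16/189) / (14/135) = 40/49.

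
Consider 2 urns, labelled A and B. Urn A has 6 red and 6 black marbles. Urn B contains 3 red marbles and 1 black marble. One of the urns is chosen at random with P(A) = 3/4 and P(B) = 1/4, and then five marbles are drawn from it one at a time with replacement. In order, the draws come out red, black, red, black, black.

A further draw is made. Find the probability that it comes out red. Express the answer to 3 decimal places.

0.521

For each hypothesis, P(data | H) works out to: P(data | urn A) = (6/12)(6/12)(6/12)(6/12)(6/12) = 0.03125; P(data | urn B) = (3/4)(1/4)(3/4)(1/4)(1/4) = 0.0087891.
Multiplying each by its prior: 3/4 · 0.03125 = 0.023438, 1/4 · 0.0087891 = 0.0021973; summing to 0.025635.
Dividing through by the total gives posterior P(urn A | data) = 0.91429, P(urn B | data) = 0.085714.
Averaging over the posterior, P(red next | data) = (1/2)(0.91429) + (3/4)(0.085714) = 0.52143.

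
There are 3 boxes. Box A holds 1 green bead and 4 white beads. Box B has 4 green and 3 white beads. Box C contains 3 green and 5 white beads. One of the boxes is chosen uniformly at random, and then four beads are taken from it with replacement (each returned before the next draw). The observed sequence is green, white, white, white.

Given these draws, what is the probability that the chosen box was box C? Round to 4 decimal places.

Compute the likelihood of the observed sequence for each case: P(data | box A) = (1/5)(4/5)(4/5)(4/5) = 0.1024; P(data | box B) = (4/7)(3/7)(3/7)(3/7) = 0.044981; P(data | box C) = (3/8)(5/8)(5/8)(5/8) = 0.091553.
The prior-weighted likelihoods are 1/3 · 0.1024 = 0.034133, 1/3 · 0.044981 = 0.014994, 1/3 · 0.091553 = 0.030518; these sum to 0.079645.
So P(box C | data) = (0.030518) / (0.079645) = 0.38317.

0.3832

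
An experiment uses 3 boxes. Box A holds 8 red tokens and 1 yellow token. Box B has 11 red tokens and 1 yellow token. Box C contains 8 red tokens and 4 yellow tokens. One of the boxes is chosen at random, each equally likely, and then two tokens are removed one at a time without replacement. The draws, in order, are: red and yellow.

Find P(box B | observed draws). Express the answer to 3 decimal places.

The likelihood of the observed sequence under each hypothesis: P(data | box A) = (8/9)(1/8) = 0.11111; P(data | box B) = (11/12)(1/11) = 0.083333; P(data | box C) = (8/12)(4/11) = 0.24242.
The prior-weighted likelihoods are 1/3 · 0.11111 = 0.037037, 1/3 · 0.083333 = 0.027778, 1/3 · 0.24242 = 0.080808; summing to 0.14562.
By Bayes' rule, P(box B | data) = (0.027778) / (0.14562) = 0.19075.

0.191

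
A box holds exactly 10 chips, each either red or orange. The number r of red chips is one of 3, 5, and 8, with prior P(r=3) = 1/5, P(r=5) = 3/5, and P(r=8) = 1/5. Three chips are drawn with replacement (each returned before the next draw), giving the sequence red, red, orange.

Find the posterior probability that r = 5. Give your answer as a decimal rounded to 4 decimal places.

For each hypothesis, P(data | H) works out to: P(data | r = 3) = (3/10)(3/10)(7/10) = 0.063; P(data | r = 5) = (5/10)(5/10)(5/10) = 0.125; P(data | r = 8) = (8/10)(8/10)(2/10) = 0.128.
The prior-weighted likelihoods are 1/5 · 0.063 = 0.0126, 3/5 · 0.125 = 0.075, 1/5 · 0.128 = 0.0256; summing to 0.1132.
Therefore the posterior P(r = 5 | data) = (0.075) / (0.1132) = 0.66254.

0.6625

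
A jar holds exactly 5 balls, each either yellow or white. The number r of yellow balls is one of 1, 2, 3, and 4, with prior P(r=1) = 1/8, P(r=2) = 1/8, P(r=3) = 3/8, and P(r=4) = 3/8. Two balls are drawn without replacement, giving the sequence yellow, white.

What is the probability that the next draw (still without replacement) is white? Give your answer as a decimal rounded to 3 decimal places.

Compute the likelihood of the observed sequence for each case: P(data | r = 1) = (1/5)(4/4) = 1/5; P(data | r = 2) = (2/5)(3/4) = 3/10; P(data | r = 3) = (3/5)(2/4) = 3/10; P(data | r = 4) = (4/5)(1/4) = 1/5.
Weighting by the prior gives 1/8 · 1/5 = 1/40, 1/8 · 3/10 = 3/80, 3/8 · 3/10 = 9/80, 3/8 · 1/5 = 3/40; summing to 1/4.
Dividing through by the total gives posterior P(r = 1 | data) = 1/10, P(r = 2 | data) = 3/20, P(r = 3 | data) = 9/20, P(r = 4 | data) = 3/10.
So P(white next | data) = Σ P(white next | H) P(H | data) = (1)(1/10) + (2/3)(3/20) + (1/3)(9/20) + (0)(3/10) = 7/20.

0.350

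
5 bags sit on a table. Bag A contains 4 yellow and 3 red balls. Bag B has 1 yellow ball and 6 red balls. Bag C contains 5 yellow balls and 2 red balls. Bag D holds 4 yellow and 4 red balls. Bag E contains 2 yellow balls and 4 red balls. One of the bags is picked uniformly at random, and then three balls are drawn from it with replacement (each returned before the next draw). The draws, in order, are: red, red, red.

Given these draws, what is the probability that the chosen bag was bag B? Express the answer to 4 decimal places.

For each hypothesis, P(data | H) works out to: P(data | bag A) = (3/7)(3/7)(3/7) = 0.078717; P(data | bag B) = (6/7)(6/7)(6/7) = 0.62974; P(data | bag C) = (2/7)(2/7)(2/7) = 0.023324; P(data | bag D) = (4/8)(4/8)(4/8) = 0.125; P(data | bag E) = (4/6)(4/6)(4/6) = 0.2963.
Multiplying each by its prior: 1/5 · 0.078717 = 0.015743, 1/5 · 0.62974 = 0.12595, 1/5 · 0.023324 = 0.0046647, 1/5 · 0.125 = 0.025, 1/5 · 0.2963 = 0.059259; summing to 0.23061.
Hence P(bag B | data) = (0.12595) / (0.23061) = 0.54614.

0.5461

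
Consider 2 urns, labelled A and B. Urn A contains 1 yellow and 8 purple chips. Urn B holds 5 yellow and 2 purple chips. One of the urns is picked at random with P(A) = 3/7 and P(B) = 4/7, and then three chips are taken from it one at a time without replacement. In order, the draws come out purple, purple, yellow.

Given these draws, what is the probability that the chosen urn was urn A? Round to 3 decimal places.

0.636

The likelihood of the observed sequence under each hypothesis: P(data | urn A) = (8/9)(7/8)(1/7) = 1/9; P(data | urn B) = (2/7)(1/6)(5/5) = 1/21.
The prior-weighted likelihoods are 3/7 · 1/9 = 1/21, 4/7 · 1/21 = 4/147; with total 11/147.
By Bayes' rule, P(urn A | data) = (1/21) / (11/147) = 7/11.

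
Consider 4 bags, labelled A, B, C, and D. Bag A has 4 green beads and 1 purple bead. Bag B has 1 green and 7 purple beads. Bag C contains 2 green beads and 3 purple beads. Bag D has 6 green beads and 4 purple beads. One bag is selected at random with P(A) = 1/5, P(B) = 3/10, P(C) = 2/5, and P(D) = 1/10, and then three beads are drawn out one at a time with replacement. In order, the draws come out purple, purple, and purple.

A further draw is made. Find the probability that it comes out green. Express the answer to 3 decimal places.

The likelihood of the observed sequence under each hypothesis: P(data | bag A) = (1/5)(1/5)(1/5) = 0.008; P(data | bag B) = (7/8)(7/8)(7/8) = 0.66992; P(data | bag C) = (3/5)(3/5)(3/5) = 0.216; P(data | bag D) = (4/10)(4/10)(4/10) = 0.064.
Weighting by the prior gives 1/5 · 0.008 = 0.0016, 3/10 · 0.66992 = 0.20098, 2/5 · 0.216 = 0.0864, 1/10 · 0.064 = 0.0064; with total 0.29538.
Dividing through by the total gives posterior P(bag A | data) = 0.0054168, P(bag B | data) = 0.68041, P(bag C | data) = 0.29251, P(bag D | data) = 0.021667.
Averaging over the posterior, P(green next | data) = (4/5)(0.0054168) + (1/8)(0.68041) + (2/5)(0.29251) + (3/5)(0.021667) = 0.21939.

0.219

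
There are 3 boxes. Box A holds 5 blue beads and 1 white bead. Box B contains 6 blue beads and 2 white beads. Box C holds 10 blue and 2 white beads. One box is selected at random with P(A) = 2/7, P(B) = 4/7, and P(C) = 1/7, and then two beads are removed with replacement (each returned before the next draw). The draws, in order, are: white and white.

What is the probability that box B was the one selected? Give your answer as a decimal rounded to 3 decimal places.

For each hypothesis, P(data | H) works out to: P(data | box A) = (1/6)(1/6) = 1/36; P(data | box B) = (2/8)(2/8) = 1/16; P(data | box C) = (2/12)(2/12) = 1/36.
Multiplying each by its prior: 2/7 · 1/36 = 1/126, 4/7 · 1/16 = 1/28, 1/7 · 1/36 = 1/252; summing to 1/21.
By Bayes' rule, P(box B | data) = (1/28) / (1/21) = 3/4.

0.750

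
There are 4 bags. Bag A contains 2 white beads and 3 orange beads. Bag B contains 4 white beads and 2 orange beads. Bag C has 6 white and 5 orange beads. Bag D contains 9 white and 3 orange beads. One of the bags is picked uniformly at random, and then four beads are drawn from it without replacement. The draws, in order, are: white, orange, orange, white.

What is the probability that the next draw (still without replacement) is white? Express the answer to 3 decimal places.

0.509

Compute the likelihood of the observed sequence for each case: P(data | bag A) = (2/5)(3/4)(2/3)(1/2) = 1/10; P(data | bag B) = (4/6)(2/5)(1/4)(3/3) = 1/15; P(data | bag C) = (6/11)(5/10)(4/9)(5/8) = 5/66; P(data | bag D) = (9/12)(3/11)(2/10)(8/9) = 2/55.
The prior-weighted likelihoods are 1/4 · 1/10 = 1/40, 1/4 · 1/15 = 1/60, 1/4 · 5/66 = 5/264, 1/4 · 2/55 = 1/110; with total 23/330.
Dividing through by the total gives posterior P(bag A | data) = 0.3587, P(bag B | data) = 0.23913, P(bag C | data) = 0.27174, P(bag D | data) = 0.13043.
The predictive probability is P(white next | data) = (0)(0.3587) + (1)(0.23913) + (4/7)(0.27174) + (7/8)(0.13043) = 0.50854.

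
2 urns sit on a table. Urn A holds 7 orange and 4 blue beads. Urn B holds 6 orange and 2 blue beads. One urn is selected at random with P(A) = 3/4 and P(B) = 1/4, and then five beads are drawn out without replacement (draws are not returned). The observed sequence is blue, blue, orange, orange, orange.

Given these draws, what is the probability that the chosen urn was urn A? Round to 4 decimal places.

0.7925

Compute the likelihood of the observed sequence for each case: P(data | urn A) = (4/11)(3/10)(7/9)(6/8)(5/7) = 0.045455; P(data | urn B) = (2/8)(1/7)(6/6)(5/5)(4/4) = 0.035714.
Weighting by the prior gives 3/4 · 0.045455 = 0.034091, 1/4 · 0.035714 = 0.0089286; these sum to 0.043019.
By Bayes' rule, P(urn A | data) = (0.034091) / (0.043019) = 0.79245.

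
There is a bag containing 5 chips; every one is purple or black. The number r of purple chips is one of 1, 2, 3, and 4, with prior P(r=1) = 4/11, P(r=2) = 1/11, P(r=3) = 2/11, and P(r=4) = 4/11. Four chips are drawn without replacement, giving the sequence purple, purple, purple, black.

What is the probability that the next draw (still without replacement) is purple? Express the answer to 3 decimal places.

0.800

For each hypothesis, P(data | H) works out to: P(data | r = 1) = (1/5)(0/4) = 0; P(data | r = 2) = (2/5)(1/4)(0/3) = 0; P(data | r = 3) = (3/5)(2/4)(1/3)(2/2) = 1/10; P(data | r = 4) = (4/5)(3/4)(2/3)(1/2) = 1/5.
Weighting by the prior gives 4/11 · 0 = 0, 1/11 · 0 = 0, 2/11 · 1/10 = 1/55, 4/11 · 1/5 = 4/55; with total 1/11.
Dividing through by the total gives posterior P(r = 1 | data) = 0, P(r = 2 | data) = 0, P(r = 3 | data) = 1/5, P(r = 4 | data) = 4/5.
The predictive probability is P(purple next | data) = (0)(1/5) + (1)(4/5) = 4/5.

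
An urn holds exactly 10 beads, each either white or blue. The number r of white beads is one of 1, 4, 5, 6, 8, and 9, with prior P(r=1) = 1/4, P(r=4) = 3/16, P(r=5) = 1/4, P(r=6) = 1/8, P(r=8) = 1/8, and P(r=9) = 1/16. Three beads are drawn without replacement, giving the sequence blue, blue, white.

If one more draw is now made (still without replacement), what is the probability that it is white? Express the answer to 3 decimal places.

0.423

The likelihood of the observed sequence under each hypothesis: P(data | r = 1) = (9/10)(8/9)(1/8) = 1/10; P(data | r = 4) = (6/10)(5/9)(4/8) = 1/6; P(data | r = 5) = (5/10)(4/9)(5/8) = 5/36; P(data | r = 6) = (4/10)(3/9)(6/8) = 1/10; P(data | r = 8) = (2/10)(1/9)(8/8) = 1/45; P(data | r = 9) = (1/10)(0/9) = 0.
The prior-weighted likelihoods are 1/4 · 1/10 = 1/40, 3/16 · 1/6 = 1/32, 1/4 · 5/36 = 5/144, 1/8 · 1/10 = 1/80, 1/8 · 1/45 = 1/360, 1/16 · 0 = 0; these sum to 17/160.
The posterior is then P(r = 1 | data) = 4/17, P(r = 4 | data) = 5/17, P(r = 5 | data) = 50/153, P(r = 6 | data) = 2/17, P(r = 8 | data) = 4/153, P(r = 9 | data) = 0.
The predictive probability is P(white next | data) = (0)(4/17) + (3/7)(5/17) + (4/7)(50/153) + (5/7)(2/17) + (1)(4/153) = 151/357.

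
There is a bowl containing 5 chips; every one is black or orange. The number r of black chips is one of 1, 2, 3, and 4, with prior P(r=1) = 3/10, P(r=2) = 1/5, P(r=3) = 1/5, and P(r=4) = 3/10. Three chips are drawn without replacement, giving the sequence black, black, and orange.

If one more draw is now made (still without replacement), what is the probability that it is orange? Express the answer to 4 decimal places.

0.3333

The likelihood of the observed sequence under each hypothesis: P(data | r = 1) = (1/5)(0/4) = 0; P(data | r = 2) = (2/5)(1/4)(3/3) = 1/10; P(data | r = 3) = (3/5)(2/4)(2/3) = 1/5; P(data | r = 4) = (4/5)(3/4)(1/3) = 1/5.
The prior-weighted likelihoods are 3/10 · 0 = 0, 1/5 · 1/10 = 1/50, 1/5 · 1/5 = 1/25, 3/10 · 1/5 = 3/50; these sum to 3/25.
Dividing through by the total gives posterior P(r = 1 | data) = 0, P(r = 2 | data) = 1/6, P(r = 3 | data) = 1/3, P(r = 4 | data) = 1/2.
Averaging over the posterior, P(orange next | data) = (1)(1/6) + (1/2)(1/3) + (0)(1/2) = 1/3.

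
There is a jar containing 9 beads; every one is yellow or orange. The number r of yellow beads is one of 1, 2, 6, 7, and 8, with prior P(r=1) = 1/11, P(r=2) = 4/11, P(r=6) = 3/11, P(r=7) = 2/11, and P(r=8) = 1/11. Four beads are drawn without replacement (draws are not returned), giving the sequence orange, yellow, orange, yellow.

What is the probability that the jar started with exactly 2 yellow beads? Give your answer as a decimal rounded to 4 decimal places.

Compute the likelihood of the observed sequence for each case: P(data | r = 1) = (8/9)(1/8)(7/7)(0/6) = 0; P(data | r = 2) = (7/9)(2/8)(6/7)(1/6) = 1/36; P(data | r = 6) = (3/9)(6/8)(2/7)(5/6) = 5/84; P(data | r = 7) = (2/9)(7/8)(1/7)(6/6) = 1/36; P(data | r = 8) = (1/9)(8/8)(0/7) = 0.
Multiplying each by its prior: 1/11 · 0 = 0, 4/11 · 1/36 = 1/99, 3/11 · 5/84 = 5/308, 2/11 · 1/36 = 1/198, 1/11 · 0 = 0; summing to 29/924.
Hence P(r = 2 | data) = (1/99) / (29/924) = 28/87.

0.3218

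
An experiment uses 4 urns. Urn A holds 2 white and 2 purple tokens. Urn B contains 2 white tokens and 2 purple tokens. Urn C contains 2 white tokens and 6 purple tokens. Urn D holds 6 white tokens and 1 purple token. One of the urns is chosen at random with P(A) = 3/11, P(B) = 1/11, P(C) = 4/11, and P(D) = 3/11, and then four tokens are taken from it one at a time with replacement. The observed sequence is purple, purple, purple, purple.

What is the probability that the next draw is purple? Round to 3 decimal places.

The likelihood of the observed sequence under each hypothesis: P(data | urn A) = (2/4)(2/4)(2/4)(2/4) = 0.0625; P(data | urn B) = (2/4)(2/4)(2/4)(2/4) = 0.0625; P(data | urn C) = (6/8)(6/8)(6/8)(6/8) = 0.31641; P(data | urn D) = (1/7)(1/7)(1/7)(1/7) = 0.00041649.
Multiplying each by its prior: 3/11 · 0.0625 = 0.017045, 1/11 · 0.0625 = 0.0056818, 4/11 · 0.31641 = 0.11506, 3/11 · 0.00041649 = 0.00011359; summing to 0.1379.
Normalising, the posterior is P(urn A | data) = 0.12361, P(urn B | data) = 0.041203, P(urn C | data) = 0.83436, P(urn D | data) = 0.00082372.
The predictive probability is P(purple next | data) = (1/2)(0.12361) + (1/2)(0.041203) + (3/4)(0.83436) + (1/7)(0.00082372) = 0.7083.

0.708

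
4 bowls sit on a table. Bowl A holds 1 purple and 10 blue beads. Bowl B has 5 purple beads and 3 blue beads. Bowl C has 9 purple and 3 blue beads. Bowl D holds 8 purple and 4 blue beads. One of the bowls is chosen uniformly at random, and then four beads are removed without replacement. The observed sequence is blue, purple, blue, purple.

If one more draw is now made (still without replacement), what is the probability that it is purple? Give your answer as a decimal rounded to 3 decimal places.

Compute the likelihood of the observed sequence for each case: P(data | bowl A) = (10/11)(1/10)(9/9)(0/8) = 0; P(data | bowl B) = (3/8)(5/7)(2/6)(4/5) = 0.071429; P(data | bowl C) = (3/12)(9/11)(2/10)(8/9) = 0.036364; P(data | bowl D) = (4/12)(8/11)(3/10)(7/9) = 0.056566.
Multiplying each by its prior: 1/4 · 0 = 0, 1/4 · 0.071429 = 0.017857, 1/4 · 0.036364 = 0.0090909, 1/4 · 0.056566 = 0.014141; these sum to 0.041089.
Dividing through by the total gives posterior P(bowl A | data) = 0, P(bowl B | data) = 0.43459, P(bowl C | data) = 0.22125, P(bowl D | data) = 0.34416.
The predictive probability is P(purple next | data) = (3/4)(0.43459) + (7/8)(0.22125) + (3/4)(0.34416) = 0.77766.

0.778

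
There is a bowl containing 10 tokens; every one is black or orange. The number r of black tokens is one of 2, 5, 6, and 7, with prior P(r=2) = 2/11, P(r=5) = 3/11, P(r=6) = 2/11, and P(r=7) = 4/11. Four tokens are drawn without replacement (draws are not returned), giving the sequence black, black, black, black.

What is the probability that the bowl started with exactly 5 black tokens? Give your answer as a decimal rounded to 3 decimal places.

0.081

Compute the likelihood of the observed sequence for each case: P(data | r = 2) = (2/10)(1/9)(0/8) = 0; P(data | r = 5) = (5/10)(4/9)(3/8)(2/7) = 1/42; P(data | r = 6) = (6/10)(5/9)(4/8)(3/7) = 1/14; P(data | r = 7) = (7/10)(6/9)(5/8)(4/7) = 1/6.
The prior-weighted likelihoods are 2/11 · 0 = 0, 3/11 · 1/42 = 1/154, 2/11 · 1/14 = 1/77, 4/11 · 1/6 = 2/33; with total 37/462.
Therefore the posterior P(r = 5 | data) = (1/154) / (37/462) = 3/37.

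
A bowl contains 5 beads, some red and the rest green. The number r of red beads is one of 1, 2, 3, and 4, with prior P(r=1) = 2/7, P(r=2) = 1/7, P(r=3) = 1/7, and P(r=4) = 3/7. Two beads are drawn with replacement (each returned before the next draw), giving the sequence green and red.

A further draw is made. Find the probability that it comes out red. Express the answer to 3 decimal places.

Compute the likelihood of the observed sequence for each case: P(data | r = 1) = (4/5)(1/5) = 4/25; P(data | r = 2) = (3/5)(2/5) = 6/25; P(data | r = 3) = (2/5)(3/5) = 6/25; P(data | r = 4) = (1/5)(4/5) = 4/25.
The prior-weighted likelihoods are 2/7 · 4/25 = 8/175, 1/7 · 6/25 = 6/175, 1/7 · 6/25 = 6/175, 3/7 · 4/25 = 12/175; with total 32/175.
The posterior is then P(r = 1 | data) = 1/4, P(r = 2 | data) = 3/16, P(r = 3 | data) = 3/16, P(r = 4 | data) = 3/8.
So P(red next | data) = Σ P(red next | H) P(H | data) = (1/5)(1/4) + (2/5)(3/16) + (3/5)(3/16) + (4/5)(3/8) = 43/80.

0.538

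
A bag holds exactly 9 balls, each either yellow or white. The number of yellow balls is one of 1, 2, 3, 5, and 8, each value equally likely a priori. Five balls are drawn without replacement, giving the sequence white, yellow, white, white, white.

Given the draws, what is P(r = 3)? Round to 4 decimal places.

0.2368

The likelihood of the observed sequence under each hypothesis: P(data | r = 1) = (8/9)(1/8)(7/7)(6/6)(5/5) = 1/9; P(data | r = 2) = (7/9)(2/8)(6/7)(5/6)(4/5) = 1/9; P(data | r = 3) = (6/9)(3/8)(5/7)(4/6)(3/5) = 1/14; P(data | r = 5) = (4/9)(5/8)(3/7)(2/6)(1/5) = 1/126; P(data | r = 8) = (1/9)(8/8)(0/7) = 0.
The prior-weighted likelihoods are 1/5 · 1/9 = 1/45, 1/5 · 1/9 = 1/45, 1/5 · 1/14 = 1/70, 1/5 · 1/126 = 1/630, 1/5 · 0 = 0; these sum to 19/315.
Hence P(r = 3 | data) = (1/70) / (19/315) = 9/38.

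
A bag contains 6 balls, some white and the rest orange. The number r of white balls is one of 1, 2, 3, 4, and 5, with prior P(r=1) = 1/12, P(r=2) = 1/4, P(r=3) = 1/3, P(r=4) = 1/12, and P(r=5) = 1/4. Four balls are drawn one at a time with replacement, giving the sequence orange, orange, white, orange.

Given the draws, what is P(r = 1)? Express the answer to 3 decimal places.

0.142

For each hypothesis, P(data | H) works out to: P(data | r = 1) = (5/6)(5/6)(1/6)(5/6) = 0.096451; P(data | r = 2) = (4/6)(4/6)(2/6)(4/6) = 0.098765; P(data | r = 3) = (3/6)(3/6)(3/6)(3/6) = 0.0625; P(data | r = 4) = (2/6)(2/6)(4/6)(2/6) = 0.024691; P(data | r = 5) = (1/6)(1/6)(5/6)(1/6) = 0.003858.
Weighting by the prior gives 1/12 · 0.096451 = 0.0080376, 1/4 · 0.098765 = 0.024691, 1/3 · 0.0625 = 0.020833, 1/12 · 0.024691 = 0.0020576, 1/4 · 0.003858 = 0.00096451; these sum to 0.056584.
By Bayes' rule, P(r = 1 | data) = (0.0080376) / (0.056584) = 0.14205.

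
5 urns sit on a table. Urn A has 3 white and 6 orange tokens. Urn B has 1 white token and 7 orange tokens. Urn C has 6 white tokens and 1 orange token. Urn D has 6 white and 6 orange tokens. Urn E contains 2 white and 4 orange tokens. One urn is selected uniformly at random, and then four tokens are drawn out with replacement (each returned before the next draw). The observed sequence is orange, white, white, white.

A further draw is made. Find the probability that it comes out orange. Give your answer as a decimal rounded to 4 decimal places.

Under each hypothesis, the probability of the observed sequence is: P(data | urn A) = (6/9)(3/9)(3/9)(3/9) = 0.024691; P(data | urn B) = (7/8)(1/8)(1/8)(1/8) = 0.001709; P(data | urn C) = (1/7)(6/7)(6/7)(6/7) = 0.089963; P(data | urn D) = (6/12)(6/12)(6/12)(6/12) = 0.0625; P(data | urn E) = (4/6)(2/6)(2/6)(2/6) = 0.024691.
The prior-weighted likelihoods are 1/5 · 0.024691 = 0.0049383, 1/5 · 0.001709 = 0.0003418, 1/5 · 0.089963 = 0.017993, 1/5 · 0.0625 = 0.0125, 1/5 · 0.024691 = 0.0049383; with total 0.040711.
The posterior is then P(urn A | data) = 0.1213, P(urn B | data) = 0.0083957, P(urn C | data) = 0.44196, P(urn D | data) = 0.30704, P(urn E | data) = 0.1213.
So P(orange next | data) = Σ P(orange next | H) P(H | data) = (2/3)(0.1213) + (7/8)(0.0083957) + (1/7)(0.44196) + (1/2)(0.30704) + (2/3)(0.1213) = 0.38574.

0.3857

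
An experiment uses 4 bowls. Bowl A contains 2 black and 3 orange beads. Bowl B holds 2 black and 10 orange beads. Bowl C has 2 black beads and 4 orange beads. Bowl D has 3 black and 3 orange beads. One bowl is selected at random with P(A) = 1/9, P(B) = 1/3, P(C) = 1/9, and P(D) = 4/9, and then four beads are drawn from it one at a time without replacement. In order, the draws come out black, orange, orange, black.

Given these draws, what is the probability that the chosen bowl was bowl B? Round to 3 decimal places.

0.074

Compute the likelihood of the observed sequence for each case: P(data | bowl A) = (2/5)(3/4)(2/3)(1/2) = 0.1; P(data | bowl B) = (2/12)(10/11)(9/10)(1/9) = 0.015152; P(data | bowl C) = (2/6)(4/5)(3/4)(1/3) = 0.066667; P(data | bowl D) = (3/6)(3/5)(2/4)(2/3) = 0.1.
Weighting by the prior gives 1/9 · 0.1 = 0.011111, 1/3 · 0.015152 = 0.0050505, 1/9 · 0.066667 = 0.0074074, 4/9 · 0.1 = 0.044444; these sum to 0.068013.
So P(bowl B | data) = (0.0050505) / (0.068013) = 0.074257.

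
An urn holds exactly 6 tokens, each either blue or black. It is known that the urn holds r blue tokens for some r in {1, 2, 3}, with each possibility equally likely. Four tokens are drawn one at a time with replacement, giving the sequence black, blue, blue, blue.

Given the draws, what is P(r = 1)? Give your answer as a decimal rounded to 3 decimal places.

Under each hypothesis, the probability of the observed sequence is: P(data | r = 1) = (5/6)(1/6)(1/6)(1/6) = 0.003858; P(data | r = 2) = (4/6)(2/6)(2/6)(2/6) = 0.024691; P(data | r = 3) = (3/6)(3/6)(3/6)(3/6) = 0.0625.
Multiplying each by its prior: 1/3 · 0.003858 = 0.001286, 1/3 · 0.024691 = 0.0082305, 1/3 · 0.0625 = 0.020833; summing to 0.03035.
So P(r = 1 | data) = (0.001286) / (0.03035) = 0.042373.

0.042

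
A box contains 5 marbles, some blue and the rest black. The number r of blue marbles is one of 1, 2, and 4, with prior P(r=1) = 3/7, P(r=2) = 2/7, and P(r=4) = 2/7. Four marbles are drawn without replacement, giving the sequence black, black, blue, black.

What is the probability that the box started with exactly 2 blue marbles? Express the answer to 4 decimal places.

For each hypothesis, P(data | H) works out to: P(data | r = 1) = (4/5)(3/4)(1/3)(2/2) = 1/5; P(data | r = 2) = (3/5)(2/4)(2/3)(1/2) = 1/10; P(data | r = 4) = (1/5)(0/4) = 0.
Multiplying each by its prior: 3/7 · 1/5 = 3/35, 2/7 · 1/10 = 1/35, 2/7 · 0 = 0; summing to 4/35.
So P(r = 2 | data) = (1/35) / (4/35) = 1/4.

0.2500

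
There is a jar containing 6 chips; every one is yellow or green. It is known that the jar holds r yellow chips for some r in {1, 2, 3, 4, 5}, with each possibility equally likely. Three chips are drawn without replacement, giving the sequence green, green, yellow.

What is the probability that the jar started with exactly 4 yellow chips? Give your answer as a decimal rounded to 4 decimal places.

Compute the likelihood of the observed sequence for each case: P(data | r = 1) = (5/6)(4/5)(1/4) = 1/6; P(data | r = 2) = (4/6)(3/5)(2/4) = 1/5; P(data | r = 3) = (3/6)(2/5)(3/4) = 3/20; P(data | r = 4) = (2/6)(1/5)(4/4) = 1/15; P(data | r = 5) = (1/6)(0/5) = 0.
Weighting by the prior gives 1/5 · 1/6 = 1/30, 1/5 · 1/5 = 1/25, 1/5 · 3/20 = 3/100, 1/5 · 1/15 = 1/75, 1/5 · 0 = 0; with total 7/60.
Hence P(r = 4 | data) = (1/75) / (7/60) = 4/35.

0.1143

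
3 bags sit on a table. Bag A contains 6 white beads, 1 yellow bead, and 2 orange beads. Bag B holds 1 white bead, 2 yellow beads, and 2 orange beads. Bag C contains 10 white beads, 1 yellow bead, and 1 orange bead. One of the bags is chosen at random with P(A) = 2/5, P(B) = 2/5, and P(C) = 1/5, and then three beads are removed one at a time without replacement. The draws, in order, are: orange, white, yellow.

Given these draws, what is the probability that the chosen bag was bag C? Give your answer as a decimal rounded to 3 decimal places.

The likelihood of the observed sequence under each hypothesis: P(data | bag A) = (2/9)(6/8)(1/7) = 0.02381; P(data | bag B) = (2/5)(1/4)(2/3) = 0.066667; P(data | bag C) = (1/12)(10/11)(1/10) = 0.0075758.
Weighting by the prior gives 2/5 · 0.02381 = 0.0095238, 2/5 · 0.066667 = 0.026667, 1/5 · 0.0075758 = 0.0015152; these sum to 0.037706.
Therefore the posterior P(bag C | data) = (0.0015152) / (0.037706) = 0.040184.

0.040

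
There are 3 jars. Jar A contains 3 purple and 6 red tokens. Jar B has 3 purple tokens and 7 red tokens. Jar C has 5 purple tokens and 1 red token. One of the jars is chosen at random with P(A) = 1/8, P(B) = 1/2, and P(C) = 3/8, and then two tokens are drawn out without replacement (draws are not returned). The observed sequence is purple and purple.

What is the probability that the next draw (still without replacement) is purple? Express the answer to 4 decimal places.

The likelihood of the observed sequence under each hypothesis: P(data | jar A) = (3/9)(2/8) = 1/12; P(data | jar B) = (3/10)(2/9) = 1/15; P(data | jar C) = (5/6)(4/5) = 2/3.
The prior-weighted likelihoods are 1/8 · 1/12 = 1/96, 1/2 · 1/15 = 1/30, 3/8 · 2/3 = 1/4; these sum to 47/160.
The posterior is then P(jar A | data) = 5/141, P(jar B | data) = 16/141, P(jar C | data) = 40/47.
Averaging over the posterior, P(purple next | data) = (1/7)(5/141) + (1/8)(16/141) + (3/4)(40/47) = 649/987.

0.6575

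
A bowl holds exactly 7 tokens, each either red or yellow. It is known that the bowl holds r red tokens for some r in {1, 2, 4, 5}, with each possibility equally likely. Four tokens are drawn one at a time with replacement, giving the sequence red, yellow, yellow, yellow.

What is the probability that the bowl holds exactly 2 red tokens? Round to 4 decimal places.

0.4072

For each hypothesis, P(data | H) works out to: P(data | r = 1) = (1/7)(6/7)(6/7)(6/7) = 0.089963; P(data | r = 2) = (2/7)(5/7)(5/7)(5/7) = 0.10412; P(data | r = 4) = (4/7)(3/7)(3/7)(3/7) = 0.044981; P(data | r = 5) = (5/7)(2/7)(2/7)(2/7) = 0.01666.
Multiplying each by its prior: 1/4 · 0.089963 = 0.022491, 1/4 · 0.10412 = 0.026031, 1/4 · 0.044981 = 0.011245, 1/4 · 0.01666 = 0.0041649; with total 0.063932.
So P(r = 2 | data) = (0.026031) / (0.063932) = 0.40717.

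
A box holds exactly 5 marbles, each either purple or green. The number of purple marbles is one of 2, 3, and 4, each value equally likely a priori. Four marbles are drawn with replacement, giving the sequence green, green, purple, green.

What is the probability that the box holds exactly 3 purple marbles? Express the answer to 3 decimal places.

Under each hypothesis, the probability of the observed sequence is: P(data | r = 2) = (3/5)(3/5)(2/5)(3/5) = 0.0864; P(data | r = 3) = (2/5)(2/5)(3/5)(2/5) = 0.0384; P(data | r = 4) = (1/5)(1/5)(4/5)(1/5) = 0.0064.
Weighting by the prior gives 1/3 · 0.0864 = 0.0288, 1/3 · 0.0384 = 0.0128, 1/3 · 0.0064 = 0.0021333; summing to 0.043733.
By Bayes' rule, P(r = 3 | data) = (0.0128) / (0.043733) = 0.29268.

0.293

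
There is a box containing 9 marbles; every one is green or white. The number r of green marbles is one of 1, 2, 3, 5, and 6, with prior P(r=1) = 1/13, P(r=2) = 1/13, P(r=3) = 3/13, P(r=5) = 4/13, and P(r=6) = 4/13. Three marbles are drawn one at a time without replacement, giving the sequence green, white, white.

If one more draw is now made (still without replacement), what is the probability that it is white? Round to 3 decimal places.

0.516

For each hypothesis, P(data | H) works out to: P(data | r = 1) = (1/9)(8/8)(7/7) = 0.11111; P(data | r = 2) = (2/9)(7/8)(6/7) = 0.16667; P(data | r = 3) = (3/9)(6/8)(5/7) = 0.17857; P(data | r = 5) = (5/9)(4/8)(3/7) = 0.11905; P(data | r = 6) = (6/9)(3/8)(2/7) = 0.071429.
The prior-weighted likelihoods are 1/13 · 0.11111 = 0.008547, 1/13 · 0.16667 = 0.012821, 3/13 · 0.17857 = 0.041209, 4/13 · 0.11905 = 0.03663, 4/13 · 0.071429 = 0.021978; with total 0.12118.
Dividing through by the total gives posterior P(r = 1 | data) = 0.070529, P(r = 2 | data) = 0.10579, P(r = 3 | data) = 0.34005, P(r = 5 | data) = 0.30227, P(r = 6 | data) = 0.18136.
So P(white next | data) = Σ P(white next | H) P(H | data) = (1)(0.070529) + (5/6)(0.10579) + (2/3)(0.34005) + (1/3)(0.30227) + (1/6)(0.18136) = 0.51637.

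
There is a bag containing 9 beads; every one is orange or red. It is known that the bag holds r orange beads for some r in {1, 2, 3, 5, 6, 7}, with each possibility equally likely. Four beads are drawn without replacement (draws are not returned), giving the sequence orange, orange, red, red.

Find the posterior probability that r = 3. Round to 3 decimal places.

The likelihood of the observed sequence under each hypothesis: P(data | r = 1) = (1/9)(0/8) = 0; P(data | r = 2) = (2/9)(1/8)(7/7)(6/6) = 1/36; P(data | r = 3) = (3/9)(2/8)(6/7)(5/6) = 5/84; P(data | r = 5) = (5/9)(4/8)(4/7)(3/6) = 5/63; P(data | r = 6) = (6/9)(5/8)(3/7)(2/6) = 5/84; P(data | r = 7) = (7/9)(6/8)(2/7)(1/6) = 1/36.
Weighting by the prior gives 1/6 · 0 = 0, 1/6 · 1/36 = 1/216, 1/6 · 5/84 = 5/504, 1/6 · 5/63 = 5/378, 1/6 · 5/84 = 5/504, 1/6 · 1/36 = 1/216; summing to 8/189.
Therefore the posterior P(r = 3 | data) = (5/504) / (8/189) = 15/64.

0.234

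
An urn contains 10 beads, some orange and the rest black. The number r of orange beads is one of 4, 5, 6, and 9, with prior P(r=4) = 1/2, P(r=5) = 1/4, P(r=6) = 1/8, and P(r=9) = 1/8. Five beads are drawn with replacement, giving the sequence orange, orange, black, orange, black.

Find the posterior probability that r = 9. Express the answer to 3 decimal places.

0.037

Compute the likelihood of the observed sequence for each case: P(data | r = 4) = (4/10)(4/10)(6/10)(4/10)(6/10) = 0.02304; P(data | r = 5) = (5/10)(5/10)(5/10)(5/10)(5/10) = 0.03125; P(data | r = 6) = (6/10)(6/10)(4/10)(6/10)(4/10) = 0.03456; P(data | r = 9) = (9/10)(9/10)(1/10)(9/10)(1/10) = 0.00729.
Multiplying each by its prior: 1/2 · 0.02304 = 0.01152, 1/4 · 0.03125 = 0.0078125, 1/8 · 0.03456 = 0.00432, 1/8 · 0.00729 = 0.00091125; these sum to 0.024564.
Hence P(r = 9 | data) = (0.00091125) / (0.024564) = 0.037097.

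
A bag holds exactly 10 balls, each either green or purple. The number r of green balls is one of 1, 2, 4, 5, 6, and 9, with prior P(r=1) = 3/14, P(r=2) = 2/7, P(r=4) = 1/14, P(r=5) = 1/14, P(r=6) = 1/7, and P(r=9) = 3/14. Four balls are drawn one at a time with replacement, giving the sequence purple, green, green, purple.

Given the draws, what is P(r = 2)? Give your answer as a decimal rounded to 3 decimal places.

0.265

Under each hypothesis, the probability of the observed sequence is: P(data | r = 1) = (9/10)(1/10)(1/10)(9/10) = 0.0081; P(data | r = 2) = (8/10)(2/10)(2/10)(8/10) = 0.0256; P(data | r = 4) = (6/10)(4/10)(4/10)(6/10) = 0.0576; P(data | r = 5) = (5/10)(5/10)(5/10)(5/10) = 0.0625; P(data | r = 6) = (4/10)(6/10)(6/10)(4/10) = 0.0576; P(data | r = 9) = (1/10)(9/10)(9/10)(1/10) = 0.0081.
The prior-weighted likelihoods are 3/14 · 0.0081 = 0.0017357, 2/7 · 0.0256 = 0.0073143, 1/14 · 0.0576 = 0.0041143, 1/14 · 0.0625 = 0.0044643, 1/7 · 0.0576 = 0.0082286, 3/14 · 0.0081 = 0.0017357; with total 0.027593.
By Bayes' rule, P(r = 2 | data) = (0.0073143) / (0.027593) = 0.26508.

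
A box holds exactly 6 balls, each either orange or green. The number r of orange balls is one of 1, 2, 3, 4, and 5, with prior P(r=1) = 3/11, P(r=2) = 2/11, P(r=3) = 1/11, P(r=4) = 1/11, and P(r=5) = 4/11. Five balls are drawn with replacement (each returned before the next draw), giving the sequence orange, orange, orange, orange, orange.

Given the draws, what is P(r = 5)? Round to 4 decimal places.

0.9036

For each hypothesis, P(data | H) works out to: P(data | r = 1) = (1/6)(1/6)(1/6)(1/6)(1/6) = 0.0001286; P(data | r = 2) = (2/6)(2/6)(2/6)(2/6)(2/6) = 0.0041152; P(data | r = 3) = (3/6)(3/6)(3/6)(3/6)(3/6) = 0.03125; P(data | r = 4) = (4/6)(4/6)(4/6)(4/6)(4/6) = 0.13169; P(data | r = 5) = (5/6)(5/6)(5/6)(5/6)(5/6) = 0.40188.
Multiplying each by its prior: 3/11 · 0.0001286 = 3.5073e-05, 2/11 · 0.0041152 = 0.00074822, 1/11 · 0.03125 = 0.0028409, 1/11 · 0.13169 = 0.011972, 4/11 · 0.40188 = 0.14614; these sum to 0.16173.
Hence P(r = 5 | data) = (0.14614) / (0.16173) = 0.90357.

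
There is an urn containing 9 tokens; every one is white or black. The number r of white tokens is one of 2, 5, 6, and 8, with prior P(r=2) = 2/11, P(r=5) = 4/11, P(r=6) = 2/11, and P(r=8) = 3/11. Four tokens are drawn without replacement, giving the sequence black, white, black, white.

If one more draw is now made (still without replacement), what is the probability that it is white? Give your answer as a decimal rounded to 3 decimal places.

For each hypothesis, P(data | H) works out to: P(data | r = 2) = (7/9)(2/8)(6/7)(1/6) = 1/36; P(data | r = 5) = (4/9)(5/8)(3/7)(4/6) = 5/63; P(data | r = 6) = (3/9)(6/8)(2/7)(5/6) = 5/84; P(data | r = 8) = (1/9)(8/8)(0/7) = 0.
Multiplying each by its prior: 2/11 · 1/36 = 1/198, 4/11 · 5/63 = 20/693, 2/11 · 5/84 = 5/462, 3/11 · 0 = 0; these sum to 31/693.
Dividing through by the total gives posterior P(r = 2 | data) = 7/62, P(r = 5 | data) = 20/31, P(r = 6 | data) = 15/62, P(r = 8 | data) = 0.
So P(white next | data) = Σ P(white next | H) P(H | data) = (0)(7/62) + (3/5)(20/31) + (4/5)(15/62) = 18/31.

0.581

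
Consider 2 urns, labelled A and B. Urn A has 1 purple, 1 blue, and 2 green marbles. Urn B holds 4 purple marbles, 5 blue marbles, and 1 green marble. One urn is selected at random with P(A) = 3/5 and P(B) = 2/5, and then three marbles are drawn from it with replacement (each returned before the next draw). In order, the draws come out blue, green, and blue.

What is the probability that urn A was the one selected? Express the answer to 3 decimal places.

0.652

For each hypothesis, P(data | H) works out to: P(data | urn A) = (1/4)(2/4)(1/4) = 1/32; P(data | urn B) = (5/10)(1/10)(5/10) = 1/40.
Multiplying each by its prior: 3/5 · 1/32 = 3/160, 2/5 · 1/40 = 1/100; these sum to 23/800.
Therefore the posterior P(urn A | data) = (3/160) / (23/800) = 15/23.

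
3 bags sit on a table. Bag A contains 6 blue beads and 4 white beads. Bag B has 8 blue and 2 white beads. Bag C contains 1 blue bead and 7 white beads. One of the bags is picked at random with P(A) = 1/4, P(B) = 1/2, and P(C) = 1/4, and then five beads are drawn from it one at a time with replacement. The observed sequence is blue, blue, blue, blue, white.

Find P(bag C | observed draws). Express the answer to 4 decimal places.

Compute the likelihood of the observed sequence for each case: P(data | bag A) = (6/10)(6/10)(6/10)(6/10)(4/10) = 0.05184; P(data | bag B) = (8/10)(8/10)(8/10)(8/10)(2/10) = 0.08192; P(data | bag C) = (1/8)(1/8)(1/8)(1/8)(7/8) = 0.00021362.
The prior-weighted likelihoods are 1/4 · 0.05184 = 0.01296, 1/2 · 0.08192 = 0.04096, 1/4 · 0.00021362 = 5.3406e-05; summing to 0.053973.
Therefore the posterior P(bag C | data) = (5.3406e-05) / (0.053973) = 0.00098948.

0.0010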